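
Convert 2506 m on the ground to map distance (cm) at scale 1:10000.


map_cm = 2506 * 100 / 10000 = 25.06 cm

25.06 cm


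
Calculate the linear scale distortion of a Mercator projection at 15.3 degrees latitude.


SF = 1 / cos(15.3) = 1 / 0.964557 = 1.037

1.037


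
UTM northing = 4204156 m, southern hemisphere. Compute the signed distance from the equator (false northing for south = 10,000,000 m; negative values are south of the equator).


For southern: actual = 4204156 - 10000000 = -5795844 m

-5795844 m


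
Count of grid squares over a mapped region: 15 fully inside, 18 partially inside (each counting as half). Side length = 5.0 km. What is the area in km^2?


effective squares = 15 + 18 * 0.5 = 24.0
area = 24.0 * 25.0 = 600.0 km^2

600.0 km^2


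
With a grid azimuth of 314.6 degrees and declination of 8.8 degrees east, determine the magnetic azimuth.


magnetic azimuth = grid azimuth - declination (east +ve)
mag_az = 314.6 - 8.8 = 305.8 degrees

305.8 degrees


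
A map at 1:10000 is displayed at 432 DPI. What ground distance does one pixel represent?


pixel_cm = 2.54 / 432 ≈ 0.00588 cm
ground = pixel_cm * 10000 / 100 = 2.54 * 10000 / (432 * 100) = 25400 / 43200 ≈ 0.59 m

0.59 m


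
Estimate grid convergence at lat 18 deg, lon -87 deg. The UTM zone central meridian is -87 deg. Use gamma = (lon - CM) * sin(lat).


gamma = (-87 - -87) * sin(18) = 0 * 0.309017 = 0.0 degrees

0.0 degrees


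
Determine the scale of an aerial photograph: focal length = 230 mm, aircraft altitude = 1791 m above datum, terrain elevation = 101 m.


scale = f / (H - h) = 230 mm / 1690 m = 230 / 1690000 = 1:7348

1:7348


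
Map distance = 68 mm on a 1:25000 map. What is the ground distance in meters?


ground = 68 mm * 25000 / 1000 = 1700.0 m

1700.0 m


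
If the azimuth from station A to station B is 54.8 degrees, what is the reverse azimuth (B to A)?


back azimuth = (54.8 + 180) mod 360 = 234.8 degrees

234.8 degrees


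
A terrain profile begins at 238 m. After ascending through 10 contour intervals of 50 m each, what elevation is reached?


elevation = 238 + 10 * 50 = 738 m

738 m


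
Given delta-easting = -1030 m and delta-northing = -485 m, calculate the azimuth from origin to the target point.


az = atan2(-1030, -485) = -115.2 deg
adjusted to 0-360: 244.8 degrees

244.8 degrees


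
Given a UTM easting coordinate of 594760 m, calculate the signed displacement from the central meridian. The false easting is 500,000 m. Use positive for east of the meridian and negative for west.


displacement = 594760 - 500000 = 94760 m

94760 m


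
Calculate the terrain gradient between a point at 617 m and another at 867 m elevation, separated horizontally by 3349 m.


gradient = (867 - 617) / 3349 = 250 / 3349 = 0.0746

0.0746


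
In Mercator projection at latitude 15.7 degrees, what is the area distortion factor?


area_distortion = 1/cos^2(15.7) = 1.079

1.079


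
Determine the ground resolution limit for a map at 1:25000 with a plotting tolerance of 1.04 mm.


ground = 1.04 mm * 25000 / 1000 = 26.0 m

26.0 m


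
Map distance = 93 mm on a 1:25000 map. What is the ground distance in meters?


ground = 93 mm * 25000 / 1000 = 2325.0 m

2325.0 m


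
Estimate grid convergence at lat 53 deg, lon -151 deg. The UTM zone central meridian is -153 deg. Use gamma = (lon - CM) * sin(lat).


gamma = (-151 - -153) * sin(53) = 2 * 0.798636 = 1.597 degrees

1.597 degrees


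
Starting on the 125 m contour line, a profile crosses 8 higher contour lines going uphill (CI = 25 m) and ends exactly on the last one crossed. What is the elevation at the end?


elevation = 125 + 8 * 25 = 325 m

325 m


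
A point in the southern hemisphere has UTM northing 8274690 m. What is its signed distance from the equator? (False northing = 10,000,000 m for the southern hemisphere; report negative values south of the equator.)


For southern: actual = 8274690 - 10000000 = -1725310 m

-1725310 m


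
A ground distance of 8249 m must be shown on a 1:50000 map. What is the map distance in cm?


map_cm = 8249 * 100 / 50000 = 16.498 cm ≈ 16.5 cm

16.5 cm


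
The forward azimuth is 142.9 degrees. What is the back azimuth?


back azimuth = (142.9 + 180) mod 360 = 322.9 degrees

322.9 degrees


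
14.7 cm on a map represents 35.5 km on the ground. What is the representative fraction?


ground = 35.5 km = 3550000 cm; RF denominator = ground / map = 3550000 / 14.7 ≈ 241497; RF = 1:241497

1:241497


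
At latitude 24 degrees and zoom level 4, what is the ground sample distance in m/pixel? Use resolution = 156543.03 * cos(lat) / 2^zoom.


res = 156543.03 * cos(24) / 2^4 = 156543.03 * 0.91354546 / 16 = 8938.07 m/pixel

8938.07 m/pixel


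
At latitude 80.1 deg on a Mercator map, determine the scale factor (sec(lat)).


SF = 1 / cos(80.1) = 1 / 0.171929 = 5.816

5.816


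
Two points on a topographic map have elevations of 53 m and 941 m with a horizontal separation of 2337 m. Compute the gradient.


gradient = (941 - 53) / 2337 = 888 / 2337 = 0.38

0.38


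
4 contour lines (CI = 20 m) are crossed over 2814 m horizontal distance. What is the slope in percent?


elevation change = 4 * 20 = 80 m
slope = 80 / 2814 * 100 = 2.8%

2.8%


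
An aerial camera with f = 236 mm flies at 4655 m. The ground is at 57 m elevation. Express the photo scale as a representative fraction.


scale = f / (H - h) = 236 mm / 4598 m = 236 / 4598000 = 1:19483

1:19483


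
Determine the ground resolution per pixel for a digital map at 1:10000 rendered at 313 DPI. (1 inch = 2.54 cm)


pixel_cm = 2.54 / 313 ≈ 0.008115 cm
ground = pixel_cm * 10000 / 100 = 2.54 * 10000 / (313 * 100) = 25400 / 31300 ≈ 0.81 m

0.81 m


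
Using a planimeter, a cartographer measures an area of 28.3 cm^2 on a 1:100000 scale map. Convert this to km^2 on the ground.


ground_area = 28.3 * (100000/100)^2 = 28300000.0 m^2 = 28.3 km^2

28.3 km^2


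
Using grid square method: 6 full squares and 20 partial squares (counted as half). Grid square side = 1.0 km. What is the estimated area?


effective squares = 6 + 20 * 0.5 = 16.0
area = 16.0 * 1.0 = 16.0 km^2

16.0 km^2


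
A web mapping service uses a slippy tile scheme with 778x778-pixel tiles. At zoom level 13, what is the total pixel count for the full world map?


tiles per axis = 2^13 = 8192
total tiles = 8192^2 = 67108864
pixels per axis = 8192 * 778 = 6373376
total pixels = 6373376^2 = 40619921637376

40619921637376 pixels


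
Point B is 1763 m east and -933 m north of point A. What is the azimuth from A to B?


az = atan2(1763, -933) = 117.9 deg
adjusted to 0-360: 117.9 degrees

117.9 degrees


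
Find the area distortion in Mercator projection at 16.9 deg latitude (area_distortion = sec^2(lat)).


area_distortion = 1/cos^2(16.9) = 1.092

1.092


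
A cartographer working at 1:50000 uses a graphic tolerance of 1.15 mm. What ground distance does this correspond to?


ground = 1.15 mm * 50000 / 1000 = 57.5 m

57.5 m


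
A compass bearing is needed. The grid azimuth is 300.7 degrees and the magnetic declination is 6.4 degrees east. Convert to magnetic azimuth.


magnetic azimuth = grid azimuth - declination (east +ve)
mag_az = 300.7 - 6.4 = 294.3 degrees

294.3 degrees


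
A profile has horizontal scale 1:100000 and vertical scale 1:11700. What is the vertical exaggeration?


VE = horizontal_scale / vertical_scale = 100000 / 11700 ≈ 8.5

8.5x


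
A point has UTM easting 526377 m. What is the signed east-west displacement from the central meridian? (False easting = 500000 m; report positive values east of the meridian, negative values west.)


displacement = 526377 - 500000 = 26377 m

26377 m


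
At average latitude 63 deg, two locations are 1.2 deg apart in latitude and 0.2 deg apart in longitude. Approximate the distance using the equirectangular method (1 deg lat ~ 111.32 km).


dlat_km = 1.2 * 111.32 = 133.584
dlon_km = 0.2 * 111.32 * cos(63) ≈ 10.108
dist = sqrt(133.584^2 + 10.108^2) ≈ 134.0 km

134.0 km


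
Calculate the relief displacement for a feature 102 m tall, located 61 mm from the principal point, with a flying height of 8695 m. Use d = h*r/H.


d = h * r / H = 102 * 61 / 8695 = 0.72 mm

0.72 mm


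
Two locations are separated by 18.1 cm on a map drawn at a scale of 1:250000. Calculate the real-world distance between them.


ground = 18.1 cm * 250000 / 100 = 45250.0 m = 45.25 km

45.25 km


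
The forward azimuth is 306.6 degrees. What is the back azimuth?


back azimuth = (306.6 + 180) mod 360 = 126.6 degrees

126.6 degrees


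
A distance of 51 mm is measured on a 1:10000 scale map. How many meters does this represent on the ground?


ground = 51 mm * 10000 / 1000 = 510.0 m

510.0 m


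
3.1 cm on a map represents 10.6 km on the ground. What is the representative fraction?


ground = 10.6 km = 1060000 cm; RF denominator = ground / map = 1060000 / 3.1 ≈ 341935; RF = 1:341935

1:341935


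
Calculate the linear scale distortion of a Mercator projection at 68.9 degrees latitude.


SF = 1 / cos(68.9) = 1 / 0.359997 = 2.778

2.778


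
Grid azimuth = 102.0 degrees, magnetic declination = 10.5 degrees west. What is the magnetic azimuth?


magnetic azimuth = grid azimuth - declination (east +ve)
mag_az = 102.0 - -10.5 = 112.5 degrees

112.5 degrees


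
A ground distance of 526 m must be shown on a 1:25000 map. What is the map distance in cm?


map_cm = 526 * 100 / 25000 = 2.104 cm ≈ 2.1 cm

2.1 cm


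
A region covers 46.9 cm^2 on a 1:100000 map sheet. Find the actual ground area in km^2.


ground_area = 46.9 * (100000/100)^2 = 46900000.0 m^2 = 46.9 km^2

46.9 km^2


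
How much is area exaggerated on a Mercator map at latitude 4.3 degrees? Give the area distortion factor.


area_distortion = 1/cos^2(4.3) = 1.006

1.006


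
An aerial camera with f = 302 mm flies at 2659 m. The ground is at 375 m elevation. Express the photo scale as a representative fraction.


scale = f / (H - h) = 302 mm / 2284 m = 302 / 2284000 = 1:7563

1:7563


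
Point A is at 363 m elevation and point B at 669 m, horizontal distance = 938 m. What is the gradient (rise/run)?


gradient = (669 - 363) / 938 = 306 / 938 = 0.3262

0.3262


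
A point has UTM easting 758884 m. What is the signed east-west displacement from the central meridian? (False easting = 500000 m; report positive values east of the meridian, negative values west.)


displacement = 758884 - 500000 = 258884 m

258884 m


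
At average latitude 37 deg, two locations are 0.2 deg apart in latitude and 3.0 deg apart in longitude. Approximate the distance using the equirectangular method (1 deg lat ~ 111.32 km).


dlat_km = 0.2 * 111.32 = 22.264
dlon_km = 3.0 * 111.32 * cos(37) ≈ 266.712
dist = sqrt(22.264^2 + 266.712^2) ≈ 267.6 km

267.6 km


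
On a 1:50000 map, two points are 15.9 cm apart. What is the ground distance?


ground = 15.9 cm * 50000 / 100 = 7950.0 m = 7.95 km

7.95 km


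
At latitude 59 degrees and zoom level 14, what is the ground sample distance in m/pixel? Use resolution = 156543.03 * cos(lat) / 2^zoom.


res = 156543.03 * cos(59) / 2^14 = 156543.03 * 0.51503807 / 16384 = 4.92 m/pixel

4.92 m/pixel


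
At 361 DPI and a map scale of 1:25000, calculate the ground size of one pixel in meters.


pixel_cm = 2.54 / 361 ≈ 0.007036 cm
ground = pixel_cm * 25000 / 100 = 2.54 * 25000 / (361 * 100) = 63500 / 36100 ≈ 1.76 m

1.76 m


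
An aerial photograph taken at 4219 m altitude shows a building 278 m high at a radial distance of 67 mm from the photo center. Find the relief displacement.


d = h * r / H = 278 * 67 / 4219 = 4.41 mm

4.41 mm


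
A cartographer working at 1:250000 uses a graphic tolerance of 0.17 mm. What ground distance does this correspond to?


ground = 0.17 mm * 250000 / 1000 = 42.5 m

42.5 m


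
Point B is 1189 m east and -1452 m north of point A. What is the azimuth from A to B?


az = atan2(1189, -1452) = 140.7 deg
adjusted to 0-360: 140.7 degrees

140.7 degrees


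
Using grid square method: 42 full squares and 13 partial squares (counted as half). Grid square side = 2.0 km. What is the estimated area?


effective squares = 42 + 13 * 0.5 = 48.5
area = 48.5 * 4.0 = 194.0 km^2

194.0 km^2


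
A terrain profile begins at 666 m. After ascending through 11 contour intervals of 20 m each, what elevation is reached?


elevation = 666 + 11 * 20 = 886 m

886 m


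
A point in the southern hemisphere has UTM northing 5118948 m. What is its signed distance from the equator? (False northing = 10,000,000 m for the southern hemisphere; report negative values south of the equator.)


For southern: actual = 5118948 - 10000000 = -4881052 m

-4881052 m


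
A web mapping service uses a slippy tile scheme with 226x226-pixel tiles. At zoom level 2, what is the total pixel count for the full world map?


tiles per axis = 2^2 = 4
total tiles = 4^2 = 16
pixels per axis = 4 * 226 = 904
total pixels = 904^2 = 817216

817216 pixels


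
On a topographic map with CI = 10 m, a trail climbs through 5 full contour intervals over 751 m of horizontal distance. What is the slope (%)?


elevation change = 5 * 10 = 50 m
slope = 50 / 751 * 100 = 6.7%

6.7%


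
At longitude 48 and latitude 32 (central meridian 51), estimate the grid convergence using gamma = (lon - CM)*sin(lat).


gamma = (48 - 51) * sin(32) = -3 * 0.529919 = -1.59 degrees

-1.59 degrees


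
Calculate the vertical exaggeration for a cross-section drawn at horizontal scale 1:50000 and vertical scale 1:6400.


VE = horizontal_scale / vertical_scale = 50000 / 6400 = 7.8125 ≈ 7.8

7.8x


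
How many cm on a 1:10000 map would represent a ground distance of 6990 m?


map_cm = 6990 * 100 / 10000 = 69.9 cm

69.9 cm


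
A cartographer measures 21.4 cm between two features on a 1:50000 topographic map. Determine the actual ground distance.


ground = 21.4 cm * 50000 / 100 = 10700.0 m = 10.7 km

10.7 km


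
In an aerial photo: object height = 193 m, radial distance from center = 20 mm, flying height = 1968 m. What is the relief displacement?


d = h * r / H = 193 * 20 / 1968 = 1.96 mm

1.96 mm


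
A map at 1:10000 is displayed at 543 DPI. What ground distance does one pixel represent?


pixel_cm = 2.54 / 543 ≈ 0.004678 cm
ground = pixel_cm * 10000 / 100 = 2.54 * 10000 / (543 * 100) = 25400 / 54300 ≈ 0.47 m

0.47 m


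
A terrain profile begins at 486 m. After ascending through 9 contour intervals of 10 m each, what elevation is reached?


elevation = 486 + 9 * 10 = 576 m

576 m


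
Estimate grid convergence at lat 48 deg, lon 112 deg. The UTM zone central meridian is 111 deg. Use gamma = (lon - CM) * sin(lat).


gamma = (112 - 111) * sin(48) = 1 * 0.743145 = 0.743 degrees

0.743 degrees


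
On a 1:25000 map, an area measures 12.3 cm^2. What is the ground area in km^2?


ground_area = 12.3 * (25000/100)^2 = 768750.0 m^2 = 0.76875 km^2 ≈ 0.769 km^2

0.769 km^2


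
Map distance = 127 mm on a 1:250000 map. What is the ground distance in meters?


ground = 127 mm * 250000 / 1000 = 31750.0 m

31750.0 m


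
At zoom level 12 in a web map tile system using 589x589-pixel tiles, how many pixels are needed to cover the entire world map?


tiles per axis = 2^12 = 4096
total tiles = 4096^2 = 16777216
pixels per axis = 4096 * 589 = 2412544
total pixels = 2412544^2 = 5820368551936

5820368551936 pixels


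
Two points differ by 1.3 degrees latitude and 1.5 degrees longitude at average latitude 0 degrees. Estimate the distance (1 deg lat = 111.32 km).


dlat_km = 1.3 * 111.32 = 144.716
dlon_km = 1.5 * 111.32 * cos(0) ≈ 166.98
dist = sqrt(144.716^2 + 166.98^2) ≈ 221.0 km

221.0 km


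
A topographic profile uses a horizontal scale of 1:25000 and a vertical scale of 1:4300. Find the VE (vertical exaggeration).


VE = horizontal_scale / vertical_scale = 25000 / 4300 ≈ 5.8

5.8x


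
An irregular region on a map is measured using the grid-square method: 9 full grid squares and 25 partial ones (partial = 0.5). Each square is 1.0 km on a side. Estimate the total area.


effective squares = 9 + 25 * 0.5 = 21.5
area = 21.5 * 1.0 = 21.5 km^2

21.5 km^2


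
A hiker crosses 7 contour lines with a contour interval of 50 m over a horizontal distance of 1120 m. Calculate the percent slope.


elevation change = 7 * 50 = 350 m
slope = 350 / 1120 * 100 = 31.3%

31.3%


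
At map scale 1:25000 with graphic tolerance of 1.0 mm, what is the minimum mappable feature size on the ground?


ground = 1.0 mm * 25000 / 1000 = 25.0 m

25.0 m


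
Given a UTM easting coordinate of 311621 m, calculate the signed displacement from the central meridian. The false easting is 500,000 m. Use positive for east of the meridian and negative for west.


displacement = 311621 - 500000 = -188379 m

-188379 m


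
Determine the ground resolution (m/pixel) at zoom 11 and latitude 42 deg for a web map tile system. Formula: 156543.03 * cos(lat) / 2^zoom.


res = 156543.03 * cos(42) / 2^11 = 156543.03 * 0.74314483 / 2048 = 56.8 m/pixel

56.8 m/pixel


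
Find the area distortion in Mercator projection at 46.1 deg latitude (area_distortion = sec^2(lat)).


area_distortion = 1/cos^2(46.1) = 2.08

2.08


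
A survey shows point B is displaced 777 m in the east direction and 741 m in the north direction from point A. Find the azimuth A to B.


az = atan2(777, 741) = 46.4 deg
adjusted to 0-360: 46.4 degrees

46.4 degrees


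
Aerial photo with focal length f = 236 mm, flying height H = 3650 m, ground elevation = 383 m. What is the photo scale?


scale = f / (H - h) = 236 mm / 3267 m = 236 / 3267000 = 1:13843

1:13843


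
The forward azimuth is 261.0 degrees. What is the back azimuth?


back azimuth = (261.0 + 180) mod 360 = 81.0 degrees

81.0 degrees


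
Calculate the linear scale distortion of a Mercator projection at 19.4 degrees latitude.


SF = 1 / cos(19.4) = 1 / 0.943223 = 1.06

1.06


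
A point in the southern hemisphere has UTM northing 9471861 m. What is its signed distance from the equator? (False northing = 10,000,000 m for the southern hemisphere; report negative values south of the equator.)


For southern: actual = 9471861 - 10000000 = -528139 m

-528139 m


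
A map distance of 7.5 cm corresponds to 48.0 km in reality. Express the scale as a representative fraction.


ground = 48.0 km = 4800000 cm; RF denominator = ground / map = 4800000 / 7.5 = 640000; RF = 1:640000

1:640000


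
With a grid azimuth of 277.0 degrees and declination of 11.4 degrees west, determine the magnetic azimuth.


magnetic azimuth = grid azimuth - declination (east +ve)
mag_az = 277.0 - -11.4 = 288.4 degrees

288.4 degrees


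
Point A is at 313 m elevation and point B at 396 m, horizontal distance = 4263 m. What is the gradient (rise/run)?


gradient = (396 - 313) / 4263 = 83 / 4263 = 0.0195

0.0195


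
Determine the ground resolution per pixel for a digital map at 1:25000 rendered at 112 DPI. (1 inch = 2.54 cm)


pixel_cm = 2.54 / 112 ≈ 0.022679 cm
ground = pixel_cm * 25000 / 100 = 2.54 * 25000 / (112 * 100) = 63500 / 11200 ≈ 5.67 m

5.67 m


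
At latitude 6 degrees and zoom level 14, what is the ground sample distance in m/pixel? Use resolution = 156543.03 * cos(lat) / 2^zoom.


res = 156543.03 * cos(6) / 2^14 = 156543.03 * 0.9945219 / 16384 = 9.5 m/pixel

9.5 m/pixel


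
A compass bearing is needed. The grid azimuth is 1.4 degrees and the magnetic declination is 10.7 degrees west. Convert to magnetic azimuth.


magnetic azimuth = grid azimuth - declination (east +ve)
mag_az = 1.4 - -10.7 = 12.1 degrees

12.1 degrees


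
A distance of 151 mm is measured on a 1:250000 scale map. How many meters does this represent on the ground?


ground = 151 mm * 250000 / 1000 = 37750.0 m

37750.0 m


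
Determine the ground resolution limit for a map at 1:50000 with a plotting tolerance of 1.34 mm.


ground = 1.34 mm * 50000 / 1000 = 67.0 m

67.0 m


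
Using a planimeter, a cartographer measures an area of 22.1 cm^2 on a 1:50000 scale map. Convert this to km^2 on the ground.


ground_area = 22.1 * (50000/100)^2 = 5525000.0 m^2 = 5.525 km^2

5.525 km^2


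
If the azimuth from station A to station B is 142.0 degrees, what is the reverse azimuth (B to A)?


back azimuth = (142.0 + 180) mod 360 = 322.0 degrees

322.0 degrees


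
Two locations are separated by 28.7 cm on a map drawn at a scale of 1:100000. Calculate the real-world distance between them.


ground = 28.7 cm * 100000 / 100 = 28700.0 m = 28.7 km

28.7 km


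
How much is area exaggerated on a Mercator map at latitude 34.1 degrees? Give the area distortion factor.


area_distortion = 1/cos^2(34.1) = 1.458

1.458


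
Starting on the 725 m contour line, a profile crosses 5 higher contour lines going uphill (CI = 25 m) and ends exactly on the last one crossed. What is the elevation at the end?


elevation = 725 + 5 * 25 = 850 m

850 m


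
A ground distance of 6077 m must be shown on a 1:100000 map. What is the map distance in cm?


map_cm = 6077 * 100 / 100000 = 6.077 cm ≈ 6.08 cm

6.08 cm


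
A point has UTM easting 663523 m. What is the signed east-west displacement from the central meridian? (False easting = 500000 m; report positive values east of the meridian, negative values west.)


displacement = 663523 - 500000 = 163523 m

163523 m


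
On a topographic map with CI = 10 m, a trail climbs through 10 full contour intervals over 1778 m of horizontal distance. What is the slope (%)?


elevation change = 10 * 10 = 100 m
slope = 100 / 1778 * 100 = 5.6%

5.6%


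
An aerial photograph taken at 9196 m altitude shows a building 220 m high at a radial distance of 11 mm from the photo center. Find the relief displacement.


d = h * r / H = 220 * 11 / 9196 = 0.26 mm

0.26 mm


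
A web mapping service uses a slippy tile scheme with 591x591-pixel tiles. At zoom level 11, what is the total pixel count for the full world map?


tiles per axis = 2^11 = 2048
total tiles = 2048^2 = 4194304
pixels per axis = 2048 * 591 = 1210368
total pixels = 1210368^2 = 1464990695424

1464990695424 pixels


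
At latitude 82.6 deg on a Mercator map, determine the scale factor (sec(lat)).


SF = 1 / cos(82.6) = 1 / 0.128796 = 7.764

7.764


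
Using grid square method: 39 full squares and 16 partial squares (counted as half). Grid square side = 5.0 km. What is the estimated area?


effective squares = 39 + 16 * 0.5 = 47.0
area = 47.0 * 25.0 = 1175.0 km^2

1175.0 km^2


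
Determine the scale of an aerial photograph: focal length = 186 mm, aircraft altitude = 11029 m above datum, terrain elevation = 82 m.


scale = f / (H - h) = 186 mm / 10947 m = 186 / 10947000 = 1:58855

1:58855


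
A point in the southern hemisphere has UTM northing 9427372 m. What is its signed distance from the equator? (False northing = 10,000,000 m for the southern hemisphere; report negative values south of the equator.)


For southern: actual = 9427372 - 10000000 = -572628 m

-572628 m


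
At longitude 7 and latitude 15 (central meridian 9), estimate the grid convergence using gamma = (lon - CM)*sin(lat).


gamma = (7 - 9) * sin(15) = -2 * 0.258819 = -0.518 degrees

-0.518 degrees


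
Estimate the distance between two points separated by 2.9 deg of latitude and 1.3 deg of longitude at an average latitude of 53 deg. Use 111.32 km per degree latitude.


dlat_km = 2.9 * 111.32 = 322.828
dlon_km = 1.3 * 111.32 * cos(53) ≈ 87.092
dist = sqrt(322.828^2 + 87.092^2) ≈ 334.4 km

334.4 km


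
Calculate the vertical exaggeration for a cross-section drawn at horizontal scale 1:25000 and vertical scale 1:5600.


VE = horizontal_scale / vertical_scale = 25000 / 5600 ≈ 4.5

4.5x


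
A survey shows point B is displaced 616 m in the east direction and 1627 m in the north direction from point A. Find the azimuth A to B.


az = atan2(616, 1627) = 20.7 deg
adjusted to 0-360: 20.7 degrees

20.7 degrees


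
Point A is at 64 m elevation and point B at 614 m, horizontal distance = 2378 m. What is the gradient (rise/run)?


gradient = (614 - 64) / 2378 = 550 / 2378 = 0.2313

0.2313


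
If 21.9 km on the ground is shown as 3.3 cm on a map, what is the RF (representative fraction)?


ground = 21.9 km = 2190000 cm; RF denominator = ground / map = 2190000 / 3.3 ≈ 663636; RF = 1:663636

1:663636


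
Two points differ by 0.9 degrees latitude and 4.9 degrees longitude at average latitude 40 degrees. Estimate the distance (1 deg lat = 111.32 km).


dlat_km = 0.9 * 111.32 = 100.188
dlon_km = 4.9 * 111.32 * cos(40) ≈ 417.853
dist = sqrt(100.188^2 + 417.853^2) ≈ 429.7 km

429.7 km


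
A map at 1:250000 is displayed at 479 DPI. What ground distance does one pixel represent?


pixel_cm = 2.54 / 479 ≈ 0.005303 cm
ground = pixel_cm * 250000 / 100 = 2.54 * 250000 / (479 * 100) = 635000 / 47900 ≈ 13.26 m

13.26 m


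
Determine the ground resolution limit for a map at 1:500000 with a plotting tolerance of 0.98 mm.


ground = 0.98 mm * 500000 / 1000 = 490.0 m

490.0 m


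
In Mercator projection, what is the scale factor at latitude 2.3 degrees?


SF = 1 / cos(2.3) = 1 / 0.999194 = 1.001

1.001


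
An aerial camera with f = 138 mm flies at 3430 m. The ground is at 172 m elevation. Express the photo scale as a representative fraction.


scale = f / (H - h) = 138 mm / 3258 m = 138 / 3258000 = 1:23609

1:23609


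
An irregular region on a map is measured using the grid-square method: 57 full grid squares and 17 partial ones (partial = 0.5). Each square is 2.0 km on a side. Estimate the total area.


effective squares = 57 + 17 * 0.5 = 65.5
area = 65.5 * 4.0 = 262.0 km^2

262.0 km^2


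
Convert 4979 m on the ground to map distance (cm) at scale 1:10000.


map_cm = 4979 * 100 / 10000 = 49.79 cm

49.79 cm


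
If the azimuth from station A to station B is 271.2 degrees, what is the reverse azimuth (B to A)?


back azimuth = (271.2 + 180) mod 360 = 91.2 degrees

91.2 degrees


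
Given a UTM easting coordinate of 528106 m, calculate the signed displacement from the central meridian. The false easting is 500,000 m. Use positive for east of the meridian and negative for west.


displacement = 528106 - 500000 = 28106 m

28106 m


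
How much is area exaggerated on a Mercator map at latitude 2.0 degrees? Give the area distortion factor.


area_distortion = 1/cos^2(2.0) = 1.001

1.001


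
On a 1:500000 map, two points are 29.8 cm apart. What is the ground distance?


ground = 29.8 cm * 500000 / 100 = 149000.0 m = 149.0 km

149.0 km


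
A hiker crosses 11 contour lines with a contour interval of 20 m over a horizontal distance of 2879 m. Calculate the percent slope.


elevation change = 11 * 20 = 220 m
slope = 220 / 2879 * 100 = 7.6%

7.6%


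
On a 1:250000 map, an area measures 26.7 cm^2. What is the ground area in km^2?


ground_area = 26.7 * (250000/100)^2 = 166875000.0 m^2 = 166.875 km^2

166.875 km^2


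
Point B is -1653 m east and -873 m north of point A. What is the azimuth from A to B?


az = atan2(-1653, -873) = -117.8 deg
adjusted to 0-360: 242.2 degrees

242.2 degrees


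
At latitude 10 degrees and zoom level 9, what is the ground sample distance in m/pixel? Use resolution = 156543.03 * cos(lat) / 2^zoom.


res = 156543.03 * cos(10) / 2^9 = 156543.03 * 0.98480775 / 512 = 301.1 m/pixel

301.1 m/pixel


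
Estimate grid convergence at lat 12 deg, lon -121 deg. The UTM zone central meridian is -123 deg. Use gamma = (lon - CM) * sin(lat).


gamma = (-121 - -123) * sin(12) = 2 * 0.207912 = 0.416 degrees

0.416 degrees


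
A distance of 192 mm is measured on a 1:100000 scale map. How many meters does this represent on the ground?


ground = 192 mm * 100000 / 1000 = 19200.0 m

19200.0 m


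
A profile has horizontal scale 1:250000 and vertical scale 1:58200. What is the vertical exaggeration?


VE = horizontal_scale / vertical_scale = 250000 / 58200 ≈ 4.3

4.3x


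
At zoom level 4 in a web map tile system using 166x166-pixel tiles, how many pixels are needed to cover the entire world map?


tiles per axis = 2^4 = 16
total tiles = 16^2 = 256
pixels per axis = 16 * 166 = 2656
total pixels = 2656^2 = 7054336

7054336 pixels


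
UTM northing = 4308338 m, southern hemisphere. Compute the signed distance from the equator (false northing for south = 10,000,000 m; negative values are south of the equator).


For southern: actual = 4308338 - 10000000 = -5691662 m

-5691662 m


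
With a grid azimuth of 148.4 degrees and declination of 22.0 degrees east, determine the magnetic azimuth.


magnetic azimuth = grid azimuth - declination (east +ve)
mag_az = 148.4 - 22.0 = 126.4 degrees

126.4 degrees


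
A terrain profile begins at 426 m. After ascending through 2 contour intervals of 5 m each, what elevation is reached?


elevation = 426 + 2 * 5 = 436 m

436 m


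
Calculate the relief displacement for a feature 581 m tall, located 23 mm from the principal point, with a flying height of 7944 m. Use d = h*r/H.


d = h * r / H = 581 * 23 / 7944 = 1.68 mm

1.68 mm


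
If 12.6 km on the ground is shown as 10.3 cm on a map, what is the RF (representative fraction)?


ground = 12.6 km = 1260000 cm; RF denominator = ground / map = 1260000 / 10.3 ≈ 122330; RF = 1:122330

1:122330


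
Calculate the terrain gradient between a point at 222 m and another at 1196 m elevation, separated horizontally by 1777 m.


gradient = (1196 - 222) / 1777 = 974 / 1777 = 0.5481

0.5481


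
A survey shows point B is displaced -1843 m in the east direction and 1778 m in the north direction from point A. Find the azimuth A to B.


az = atan2(-1843, 1778) = -46.0 deg
adjusted to 0-360: 314.0 degrees

314.0 degrees


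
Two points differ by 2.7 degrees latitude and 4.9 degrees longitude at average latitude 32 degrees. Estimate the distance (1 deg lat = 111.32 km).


dlat_km = 2.7 * 111.32 = 300.564
dlon_km = 4.9 * 111.32 * cos(32) ≈ 462.583
dist = sqrt(300.564^2 + 462.583^2) ≈ 551.7 km

551.7 km


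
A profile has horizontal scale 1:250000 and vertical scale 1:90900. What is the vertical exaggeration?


VE = horizontal_scale / vertical_scale = 250000 / 90900 ≈ 2.8

2.8x


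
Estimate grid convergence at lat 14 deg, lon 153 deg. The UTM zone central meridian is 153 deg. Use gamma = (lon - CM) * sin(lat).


gamma = (153 - 153) * sin(14) = 0 * 0.241922 = 0.0 degrees

0.0 degrees


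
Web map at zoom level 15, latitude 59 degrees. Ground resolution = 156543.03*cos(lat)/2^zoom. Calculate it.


res = 156543.03 * cos(59) / 2^15 = 156543.03 * 0.51503807 / 32768 = 2.46 m/pixel

2.46 m/pixel


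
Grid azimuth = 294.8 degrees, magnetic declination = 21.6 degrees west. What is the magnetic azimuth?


magnetic azimuth = grid azimuth - declination (east +ve)
mag_az = 294.8 - -21.6 = 316.4 degrees

316.4 degrees


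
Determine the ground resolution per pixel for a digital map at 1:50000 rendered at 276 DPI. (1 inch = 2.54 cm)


pixel_cm = 2.54 / 276 ≈ 0.009203 cm
ground = pixel_cm * 50000 / 100 = 2.54 * 50000 / (276 * 100) = 127000 / 27600 ≈ 4.6 m

4.6 m


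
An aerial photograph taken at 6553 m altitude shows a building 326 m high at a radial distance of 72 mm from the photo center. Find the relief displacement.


d = h * r / H = 326 * 72 / 6553 = 3.58 mm

3.58 mm


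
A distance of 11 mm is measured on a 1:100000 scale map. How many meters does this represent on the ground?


ground = 11 mm * 100000 / 1000 = 1100.0 m

1100.0 m


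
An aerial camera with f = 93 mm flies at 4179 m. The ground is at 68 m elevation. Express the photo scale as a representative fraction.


scale = f / (H - h) = 93 mm / 4111 m = 93 / 4111000 = 1:44204

1:44204


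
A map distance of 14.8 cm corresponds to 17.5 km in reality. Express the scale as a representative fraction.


ground = 17.5 km = 1750000 cm; RF denominator = ground / map = 1750000 / 14.8 ≈ 118243; RF = 1:118243

1:118243


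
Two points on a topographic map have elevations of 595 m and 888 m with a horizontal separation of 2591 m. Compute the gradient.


gradient = (888 - 595) / 2591 = 293 / 2591 = 0.1131

0.1131


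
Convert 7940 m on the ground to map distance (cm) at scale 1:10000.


map_cm = 7940 * 100 / 10000 = 79.4 cm

79.4 cm


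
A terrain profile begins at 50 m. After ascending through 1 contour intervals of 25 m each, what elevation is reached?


elevation = 50 + 1 * 25 = 75 m

75 m


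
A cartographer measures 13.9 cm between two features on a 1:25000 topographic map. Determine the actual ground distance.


ground = 13.9 cm * 25000 / 100 = 3475.0 m = 3.475 km

3.475 km


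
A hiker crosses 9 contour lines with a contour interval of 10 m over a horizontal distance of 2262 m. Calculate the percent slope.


elevation change = 9 * 10 = 90 m
slope = 90 / 2262 * 100 = 4.0%

4.0%


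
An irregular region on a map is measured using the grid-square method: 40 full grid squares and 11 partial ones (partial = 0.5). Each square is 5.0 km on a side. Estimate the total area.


effective squares = 40 + 11 * 0.5 = 45.5
area = 45.5 * 25.0 = 1137.5 km^2

1137.5 km^2


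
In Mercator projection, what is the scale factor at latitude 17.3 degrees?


SF = 1 / cos(17.3) = 1 / 0.954761 = 1.047

1.047


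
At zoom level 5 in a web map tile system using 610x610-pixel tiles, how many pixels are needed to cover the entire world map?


tiles per axis = 2^5 = 32
total tiles = 32^2 = 1024
pixels per axis = 32 * 610 = 19520
total pixels = 19520^2 = 381030400

381030400 pixels


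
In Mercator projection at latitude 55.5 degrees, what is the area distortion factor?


area_distortion = 1/cos^2(55.5) = 3.117

3.117


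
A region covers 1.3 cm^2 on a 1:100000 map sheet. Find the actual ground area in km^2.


ground_area = 1.3 * (100000/100)^2 = 1300000.0 m^2 = 1.3 km^2

1.3 km^2


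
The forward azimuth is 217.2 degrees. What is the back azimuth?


back azimuth = (217.2 + 180) mod 360 = 37.2 degrees

37.2 degrees


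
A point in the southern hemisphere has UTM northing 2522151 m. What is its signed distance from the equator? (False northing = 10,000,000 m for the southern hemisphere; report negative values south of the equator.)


For southern: actual = 2522151 - 10000000 = -7477849 m

-7477849 m


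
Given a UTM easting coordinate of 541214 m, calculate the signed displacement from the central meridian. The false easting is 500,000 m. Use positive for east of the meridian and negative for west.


displacement = 541214 - 500000 = 41214 m

41214 m


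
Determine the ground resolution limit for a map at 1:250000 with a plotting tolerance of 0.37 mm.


ground = 0.37 mm * 250000 / 1000 = 92.5 m

92.5 m


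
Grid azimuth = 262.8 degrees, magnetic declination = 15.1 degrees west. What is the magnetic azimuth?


magnetic azimuth = grid azimuth - declination (east +ve)
mag_az = 262.8 - -15.1 = 277.9 degrees

277.9 degrees


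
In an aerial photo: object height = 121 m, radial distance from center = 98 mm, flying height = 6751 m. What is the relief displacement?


d = h * r / H = 121 * 98 / 6751 = 1.76 mm

1.76 mm


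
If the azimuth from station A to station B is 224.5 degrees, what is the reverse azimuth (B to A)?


back azimuth = (224.5 + 180) mod 360 = 44.5 degrees

44.5 degrees


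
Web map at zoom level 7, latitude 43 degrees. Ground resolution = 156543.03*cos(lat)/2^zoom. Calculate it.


res = 156543.03 * cos(43) / 2^7 = 156543.03 * 0.7313537 / 128 = 894.44 m/pixel

894.44 m/pixel


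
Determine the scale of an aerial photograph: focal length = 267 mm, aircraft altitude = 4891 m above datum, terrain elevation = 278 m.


scale = f / (H - h) = 267 mm / 4613 m = 267 / 4613000 = 1:17277

1:17277


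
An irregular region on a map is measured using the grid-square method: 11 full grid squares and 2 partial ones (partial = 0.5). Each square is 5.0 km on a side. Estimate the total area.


effective squares = 11 + 2 * 0.5 = 12.0
area = 12.0 * 25.0 = 300.0 km^2

300.0 km^2


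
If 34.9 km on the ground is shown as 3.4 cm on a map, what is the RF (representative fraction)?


ground = 34.9 km = 3490000 cm; RF denominator = ground / map = 3490000 / 3.4 ≈ 1026471; RF = 1:1026471

1:1026471


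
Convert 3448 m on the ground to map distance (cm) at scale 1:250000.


map_cm = 3448 * 100 / 250000 = 1.3792 cm ≈ 1.38 cm

1.38 cm


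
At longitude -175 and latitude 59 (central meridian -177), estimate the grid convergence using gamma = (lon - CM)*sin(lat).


gamma = (-175 - -177) * sin(59) = 2 * 0.857167 = 1.714 degrees

1.714 degrees


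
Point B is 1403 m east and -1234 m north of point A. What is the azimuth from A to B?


az = atan2(1403, -1234) = 131.3 deg
adjusted to 0-360: 131.3 degrees

131.3 degrees


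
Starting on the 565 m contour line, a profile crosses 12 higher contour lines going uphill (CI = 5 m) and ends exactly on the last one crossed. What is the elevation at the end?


elevation = 565 + 12 * 5 = 625 m

625 m


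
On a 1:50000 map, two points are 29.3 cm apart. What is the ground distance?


ground = 29.3 cm * 50000 / 100 = 14650.0 m = 14.65 km

14.65 km


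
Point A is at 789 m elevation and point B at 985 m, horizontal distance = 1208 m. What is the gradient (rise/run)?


gradient = (985 - 789) / 1208 = 196 / 1208 = 0.1623

0.1623


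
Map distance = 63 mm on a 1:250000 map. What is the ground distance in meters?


ground = 63 mm * 250000 / 1000 = 15750.0 m

15750.0 m


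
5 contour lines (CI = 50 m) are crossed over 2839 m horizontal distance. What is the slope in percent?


elevation change = 5 * 50 = 250 m
slope = 250 / 2839 * 100 = 8.8%

8.8%


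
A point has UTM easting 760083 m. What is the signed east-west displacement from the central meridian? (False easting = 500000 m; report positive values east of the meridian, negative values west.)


displacement = 760083 - 500000 = 260083 m

260083 m


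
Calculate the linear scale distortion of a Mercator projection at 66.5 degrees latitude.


SF = 1 / cos(66.5) = 1 / 0.398749 = 2.508

2.508


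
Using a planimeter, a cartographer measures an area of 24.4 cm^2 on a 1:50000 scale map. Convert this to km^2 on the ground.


ground_area = 24.4 * (50000/100)^2 = 6100000.0 m^2 = 6.1 km^2

6.1 km^2


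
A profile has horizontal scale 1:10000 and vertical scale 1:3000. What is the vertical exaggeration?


VE = horizontal_scale / vertical_scale = 10000 / 3000 ≈ 3.3

3.3x


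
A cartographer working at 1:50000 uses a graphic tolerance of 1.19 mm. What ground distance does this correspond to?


ground = 1.19 mm * 50000 / 1000 = 59.5 m

59.5 m


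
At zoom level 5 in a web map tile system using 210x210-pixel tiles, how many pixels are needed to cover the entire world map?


tiles per axis = 2^5 = 32
total tiles = 32^2 = 1024
pixels per axis = 32 * 210 = 6720
total pixels = 6720^2 = 45158400

45158400 pixels


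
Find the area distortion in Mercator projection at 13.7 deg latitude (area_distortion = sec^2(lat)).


area_distortion = 1/cos^2(13.7) = 1.059

1.059


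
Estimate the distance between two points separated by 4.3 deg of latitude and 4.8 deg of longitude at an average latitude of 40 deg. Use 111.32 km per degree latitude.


dlat_km = 4.3 * 111.32 = 478.676
dlon_km = 4.8 * 111.32 * cos(40) ≈ 409.325
dist = sqrt(478.676^2 + 409.325^2) ≈ 629.8 km

629.8 km
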